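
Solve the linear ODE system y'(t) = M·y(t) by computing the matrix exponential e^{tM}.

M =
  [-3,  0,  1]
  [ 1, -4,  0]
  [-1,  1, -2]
e^{tM} =
  [-t^2*exp(-3*t)/2 + exp(-3*t), t^2*exp(-3*t)/2, t^2*exp(-3*t)/2 + t*exp(-3*t)]
  [-t^2*exp(-3*t)/2 + t*exp(-3*t), t^2*exp(-3*t)/2 - t*exp(-3*t) + exp(-3*t), t^2*exp(-3*t)/2]
  [-t*exp(-3*t), t*exp(-3*t), t*exp(-3*t) + exp(-3*t)]

Strategy: write M = P · J · P⁻¹ where J is a Jordan canonical form, so e^{tM} = P · e^{tJ} · P⁻¹, and e^{tJ} can be computed block-by-block.

M has Jordan form
J =
  [-3,  1,  0]
  [ 0, -3,  1]
  [ 0,  0, -3]
(up to reordering of blocks).

Per-block formulas:
  For a 3×3 Jordan block J_3(-3): exp(t · J_3(-3)) = e^(-3t)·(I + t·N + (t^2/2)·N^2), where N is the 3×3 nilpotent shift.

After assembling e^{tJ} and conjugating by P, we get:

e^{tM} =
  [-t^2*exp(-3*t)/2 + exp(-3*t), t^2*exp(-3*t)/2, t^2*exp(-3*t)/2 + t*exp(-3*t)]
  [-t^2*exp(-3*t)/2 + t*exp(-3*t), t^2*exp(-3*t)/2 - t*exp(-3*t) + exp(-3*t), t^2*exp(-3*t)/2]
  [-t*exp(-3*t), t*exp(-3*t), t*exp(-3*t) + exp(-3*t)]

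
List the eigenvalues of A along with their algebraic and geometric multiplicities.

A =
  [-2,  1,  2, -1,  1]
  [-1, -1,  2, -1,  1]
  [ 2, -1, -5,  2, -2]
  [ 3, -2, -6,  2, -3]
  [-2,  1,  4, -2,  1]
λ = -1: alg = 5, geom = 3

Step 1 — factor the characteristic polynomial to read off the algebraic multiplicities:
  χ_A(x) = (x + 1)^5

Step 2 — compute geometric multiplicities via the rank-nullity identity g(λ) = n − rank(A − λI):
  rank(A − (-1)·I) = 2, so dim ker(A − (-1)·I) = n − 2 = 3

Summary:
  λ = -1: algebraic multiplicity = 5, geometric multiplicity = 3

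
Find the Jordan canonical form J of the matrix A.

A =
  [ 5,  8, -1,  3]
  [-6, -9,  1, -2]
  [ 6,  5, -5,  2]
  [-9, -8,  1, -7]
J_3(-4) ⊕ J_1(-4)

The characteristic polynomial is
  det(x·I − A) = x^4 + 16*x^3 + 96*x^2 + 256*x + 256 = (x + 4)^4

Eigenvalues and multiplicities (the geometric multiplicity of λ is n − rank(A − λI), which equals the number of Jordan blocks for λ):
  λ = -4: algebraic multiplicity = 4, geometric multiplicity = 2

Determining the block sizes for each eigenvalue:
  λ = -4: with am = 4 and gm = 2, the partition is not yet determined (e.g. several partitions of 4 into 2 parts exist). Let N = A − (-4)·I. Computing rank(N^1) = 2, rank(N^2) = 1, rank(N^3) = 0; the number of blocks of size ≥ j is rank(N^{j−1}) − rank(N^j), giving [2, 1, 1]. So we have 1 block(s) of size 3, 1 block(s) of size 1 → block sizes [3, 1]

Assembling the blocks gives a Jordan form
J =
  [-4,  1,  0,  0]
  [ 0, -4,  1,  0]
  [ 0,  0, -4,  0]
  [ 0,  0,  0, -4]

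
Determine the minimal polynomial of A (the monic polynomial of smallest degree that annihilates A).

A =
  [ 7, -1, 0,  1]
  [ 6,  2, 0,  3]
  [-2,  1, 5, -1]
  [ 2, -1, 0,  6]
x^2 - 10*x + 25

The characteristic polynomial is χ_A(x) = (x - 5)^4, so the eigenvalues are known. The minimal polynomial is
  m_A(x) = Π_λ (x − λ)^{k_λ}
where k_λ is the size of the *largest* Jordan block for λ (equivalently, the smallest k with (A − λI)^k v = 0 for every generalised eigenvector v of λ).

  λ = 5: largest Jordan block has size 2, contributing (x − 5)^2

So m_A(x) = (x - 5)^2 = x^2 - 10*x + 25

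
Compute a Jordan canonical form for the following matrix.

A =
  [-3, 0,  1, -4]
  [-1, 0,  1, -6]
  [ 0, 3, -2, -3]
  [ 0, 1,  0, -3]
J_3(-2) ⊕ J_1(-2)

The characteristic polynomial is
  det(x·I − A) = x^4 + 8*x^3 + 24*x^2 + 32*x + 16 = (x + 2)^4

Eigenvalues and multiplicities (the geometric multiplicity of λ is n − rank(A − λI), which equals the number of Jordan blocks for λ):
  λ = -2: algebraic multiplicity = 4, geometric multiplicity = 2

Determining the block sizes for each eigenvalue:
  λ = -2: with am = 4 and gm = 2, the partition is not yet determined (e.g. several partitions of 4 into 2 parts exist). Let N = A − (-2)·I. Computing rank(N^1) = 2, rank(N^2) = 1, rank(N^3) = 0; the number of blocks of size ≥ j is rank(N^{j−1}) − rank(N^j), giving [2, 1, 1]. So we have 1 block(s) of size 3, 1 block(s) of size 1 → block sizes [3, 1]

Assembling the blocks gives a Jordan form
J =
  [-2,  1,  0,  0]
  [ 0, -2,  1,  0]
  [ 0,  0, -2,  0]
  [ 0,  0,  0, -2]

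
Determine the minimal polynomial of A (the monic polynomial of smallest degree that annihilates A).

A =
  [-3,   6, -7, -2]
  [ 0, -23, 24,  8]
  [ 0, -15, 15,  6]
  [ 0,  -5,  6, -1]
x^3 + 9*x^2 + 27*x + 27

The characteristic polynomial is χ_A(x) = (x + 3)^4, so the eigenvalues are known. The minimal polynomial is
  m_A(x) = Π_λ (x − λ)^{k_λ}
where k_λ is the size of the *largest* Jordan block for λ (equivalently, the smallest k with (A − λI)^k v = 0 for every generalised eigenvector v of λ).

  λ = -3: largest Jordan block has size 3, contributing (x + 3)^3

So m_A(x) = (x + 3)^3 = x^3 + 9*x^2 + 27*x + 27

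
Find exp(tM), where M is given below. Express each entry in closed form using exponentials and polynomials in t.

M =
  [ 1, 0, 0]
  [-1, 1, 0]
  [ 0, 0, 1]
e^{tM} =
  [exp(t), 0, 0]
  [-t*exp(t), exp(t), 0]
  [0, 0, exp(t)]

Strategy: write M = P · J · P⁻¹ where J is a Jordan canonical form, so e^{tM} = P · e^{tJ} · P⁻¹, and e^{tJ} can be computed block-by-block.

M has Jordan form
J =
  [1, 1, 0]
  [0, 1, 0]
  [0, 0, 1]
(up to reordering of blocks).

Per-block formulas:
  For a 2×2 Jordan block J_2(1): exp(t · J_2(1)) = e^(1t)·(I + t·N), where N is the 2×2 nilpotent shift.
  For a 1×1 block at λ = 1: exp(t · [1]) = [e^(1t)].

After assembling e^{tJ} and conjugating by P, we get:

e^{tM} =
  [exp(t), 0, 0]
  [-t*exp(t), exp(t), 0]
  [0, 0, exp(t)]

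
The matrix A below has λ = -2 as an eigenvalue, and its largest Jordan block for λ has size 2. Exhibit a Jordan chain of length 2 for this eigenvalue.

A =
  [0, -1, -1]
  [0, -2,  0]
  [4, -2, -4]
A Jordan chain for λ = -2 of length 2:
v_1 = (2, 0, 4)ᵀ
v_2 = (1, 0, 0)ᵀ

Let N = A − (-2)·I. We want v_2 with N^2 v_2 = 0 but N^1 v_2 ≠ 0; then v_{j-1} := N · v_j for j = 2, …, 2.

Pick v_2 = (1, 0, 0)ᵀ.
Then v_1 = N · v_2 = (2, 0, 4)ᵀ.

Sanity check: (A − (-2)·I) v_1 = (0, 0, 0)ᵀ = 0. ✓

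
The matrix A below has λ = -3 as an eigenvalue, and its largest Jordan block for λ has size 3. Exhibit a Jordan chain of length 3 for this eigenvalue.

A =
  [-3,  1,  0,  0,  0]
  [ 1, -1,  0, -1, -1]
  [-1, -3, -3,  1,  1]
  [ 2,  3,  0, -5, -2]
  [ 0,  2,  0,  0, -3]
A Jordan chain for λ = -3 of length 3:
v_1 = (1, 0, -1, -1, 2)ᵀ
v_2 = (0, 1, -1, 2, 0)ᵀ
v_3 = (1, 0, 0, 0, 0)ᵀ

Let N = A − (-3)·I. We want v_3 with N^3 v_3 = 0 but N^2 v_3 ≠ 0; then v_{j-1} := N · v_j for j = 3, …, 2.

Pick v_3 = (1, 0, 0, 0, 0)ᵀ.
Then v_2 = N · v_3 = (0, 1, -1, 2, 0)ᵀ.
Then v_1 = N · v_2 = (1, 0, -1, -1, 2)ᵀ.

Sanity check: (A − (-3)·I) v_1 = (0, 0, 0, 0, 0)ᵀ = 0. ✓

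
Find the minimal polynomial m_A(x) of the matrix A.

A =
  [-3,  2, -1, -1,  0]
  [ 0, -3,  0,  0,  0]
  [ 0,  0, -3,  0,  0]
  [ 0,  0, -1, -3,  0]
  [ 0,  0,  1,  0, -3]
x^3 + 9*x^2 + 27*x + 27

The characteristic polynomial is χ_A(x) = (x + 3)^5, so the eigenvalues are known. The minimal polynomial is
  m_A(x) = Π_λ (x − λ)^{k_λ}
where k_λ is the size of the *largest* Jordan block for λ (equivalently, the smallest k with (A − λI)^k v = 0 for every generalised eigenvector v of λ).

  λ = -3: largest Jordan block has size 3, contributing (x + 3)^3

So m_A(x) = (x + 3)^3 = x^3 + 9*x^2 + 27*x + 27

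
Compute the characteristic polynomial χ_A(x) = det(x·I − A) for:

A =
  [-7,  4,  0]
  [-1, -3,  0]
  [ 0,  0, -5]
x^3 + 15*x^2 + 75*x + 125

Expanding det(x·I − A) (e.g. by cofactor expansion or by noting that A is similar to its Jordan form J, which has the same characteristic polynomial as A) gives
  χ_A(x) = x^3 + 15*x^2 + 75*x + 125
which factors as (x + 5)^3. The eigenvalues (with algebraic multiplicities) are λ = -5 with multiplicity 3.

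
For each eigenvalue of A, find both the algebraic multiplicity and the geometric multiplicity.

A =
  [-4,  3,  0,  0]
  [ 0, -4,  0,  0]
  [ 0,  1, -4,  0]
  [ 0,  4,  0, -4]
λ = -4: alg = 4, geom = 3

Step 1 — factor the characteristic polynomial to read off the algebraic multiplicities:
  χ_A(x) = (x + 4)^4

Step 2 — compute geometric multiplicities via the rank-nullity identity g(λ) = n − rank(A − λI):
  rank(A − (-4)·I) = 1, so dim ker(A − (-4)·I) = n − 1 = 3

Summary:
  λ = -4: algebraic multiplicity = 4, geometric multiplicity = 3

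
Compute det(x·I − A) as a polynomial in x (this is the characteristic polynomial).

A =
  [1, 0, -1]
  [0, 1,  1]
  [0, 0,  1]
x^3 - 3*x^2 + 3*x - 1

Expanding det(x·I − A) (e.g. by cofactor expansion or by noting that A is similar to its Jordan form J, which has the same characteristic polynomial as A) gives
  χ_A(x) = x^3 - 3*x^2 + 3*x - 1
which factors as (x - 1)^3. The eigenvalues (with algebraic multiplicities) are λ = 1 with multiplicity 3.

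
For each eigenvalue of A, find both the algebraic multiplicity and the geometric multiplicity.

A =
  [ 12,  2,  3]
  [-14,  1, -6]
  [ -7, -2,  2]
λ = 5: alg = 3, geom = 2

Step 1 — factor the characteristic polynomial to read off the algebraic multiplicities:
  χ_A(x) = (x - 5)^3

Step 2 — compute geometric multiplicities via the rank-nullity identity g(λ) = n − rank(A − λI):
  rank(A − (5)·I) = 1, so dim ker(A − (5)·I) = n − 1 = 2

Summary:
  λ = 5: algebraic multiplicity = 3, geometric multiplicity = 2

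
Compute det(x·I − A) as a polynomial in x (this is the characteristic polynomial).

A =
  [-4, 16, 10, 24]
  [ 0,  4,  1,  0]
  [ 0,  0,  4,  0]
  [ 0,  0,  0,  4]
x^4 - 8*x^3 + 128*x - 256

Expanding det(x·I − A) (e.g. by cofactor expansion or by noting that A is similar to its Jordan form J, which has the same characteristic polynomial as A) gives
  χ_A(x) = x^4 - 8*x^3 + 128*x - 256
which factors as (x - 4)^3*(x + 4). The eigenvalues (with algebraic multiplicities) are λ = -4 with multiplicity 1, λ = 4 with multiplicity 3.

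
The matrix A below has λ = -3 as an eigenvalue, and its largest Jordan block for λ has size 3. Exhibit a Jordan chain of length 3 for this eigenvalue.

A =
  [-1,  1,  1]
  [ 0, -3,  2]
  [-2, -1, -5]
A Jordan chain for λ = -3 of length 3:
v_1 = (2, -4, 0)ᵀ
v_2 = (2, 0, -2)ᵀ
v_3 = (1, 0, 0)ᵀ

Let N = A − (-3)·I. We want v_3 with N^3 v_3 = 0 but N^2 v_3 ≠ 0; then v_{j-1} := N · v_j for j = 3, …, 2.

Pick v_3 = (1, 0, 0)ᵀ.
Then v_2 = N · v_3 = (2, 0, -2)ᵀ.
Then v_1 = N · v_2 = (2, -4, 0)ᵀ.

Sanity check: (A − (-3)·I) v_1 = (0, 0, 0)ᵀ = 0. ✓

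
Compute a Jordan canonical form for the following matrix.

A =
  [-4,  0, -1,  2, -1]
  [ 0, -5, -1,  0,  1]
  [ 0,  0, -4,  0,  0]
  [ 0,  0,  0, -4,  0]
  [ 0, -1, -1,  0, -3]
J_3(-4) ⊕ J_1(-4) ⊕ J_1(-4)

The characteristic polynomial is
  det(x·I − A) = x^5 + 20*x^4 + 160*x^3 + 640*x^2 + 1280*x + 1024 = (x + 4)^5

Eigenvalues and multiplicities (the geometric multiplicity of λ is n − rank(A − λI), which equals the number of Jordan blocks for λ):
  λ = -4: algebraic multiplicity = 5, geometric multiplicity = 3

Determining the block sizes for each eigenvalue:
  λ = -4: with am = 5 and gm = 3, the partition is not yet determined (e.g. several partitions of 5 into 3 parts exist). Let N = A − (-4)·I. Computing rank(N^1) = 2, rank(N^2) = 1, rank(N^3) = 0; the number of blocks of size ≥ j is rank(N^{j−1}) − rank(N^j), giving [3, 1, 1]. So we have 1 block(s) of size 3, 2 block(s) of size 1 → block sizes [3, 1, 1]

Assembling the blocks gives a Jordan form
J =
  [-4,  1,  0,  0,  0]
  [ 0, -4,  1,  0,  0]
  [ 0,  0, -4,  0,  0]
  [ 0,  0,  0, -4,  0]
  [ 0,  0,  0,  0, -4]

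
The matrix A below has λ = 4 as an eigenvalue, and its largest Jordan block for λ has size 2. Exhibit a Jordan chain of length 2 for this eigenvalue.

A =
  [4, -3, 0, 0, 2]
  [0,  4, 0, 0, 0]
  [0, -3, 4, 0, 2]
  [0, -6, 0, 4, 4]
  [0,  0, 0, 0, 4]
A Jordan chain for λ = 4 of length 2:
v_1 = (-3, 0, -3, -6, 0)ᵀ
v_2 = (0, 1, 0, 0, 0)ᵀ

Let N = A − (4)·I. We want v_2 with N^2 v_2 = 0 but N^1 v_2 ≠ 0; then v_{j-1} := N · v_j for j = 2, …, 2.

Pick v_2 = (0, 1, 0, 0, 0)ᵀ.
Then v_1 = N · v_2 = (-3, 0, -3, -6, 0)ᵀ.

Sanity check: (A − (4)·I) v_1 = (0, 0, 0, 0, 0)ᵀ = 0. ✓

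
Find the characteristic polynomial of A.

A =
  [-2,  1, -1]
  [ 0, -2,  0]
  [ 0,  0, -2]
x^3 + 6*x^2 + 12*x + 8

Expanding det(x·I − A) (e.g. by cofactor expansion or by noting that A is similar to its Jordan form J, which has the same characteristic polynomial as A) gives
  χ_A(x) = x^3 + 6*x^2 + 12*x + 8
which factors as (x + 2)^3. The eigenvalues (with algebraic multiplicities) are λ = -2 with multiplicity 3.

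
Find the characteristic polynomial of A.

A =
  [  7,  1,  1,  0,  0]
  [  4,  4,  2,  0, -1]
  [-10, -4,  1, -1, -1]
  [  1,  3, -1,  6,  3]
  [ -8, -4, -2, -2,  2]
x^5 - 20*x^4 + 160*x^3 - 640*x^2 + 1280*x - 1024

Expanding det(x·I − A) (e.g. by cofactor expansion or by noting that A is similar to its Jordan form J, which has the same characteristic polynomial as A) gives
  χ_A(x) = x^5 - 20*x^4 + 160*x^3 - 640*x^2 + 1280*x - 1024
which factors as (x - 4)^5. The eigenvalues (with algebraic multiplicities) are λ = 4 with multiplicity 5.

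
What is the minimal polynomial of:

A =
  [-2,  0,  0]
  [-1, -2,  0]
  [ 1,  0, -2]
x^2 + 4*x + 4

The characteristic polynomial is χ_A(x) = (x + 2)^3, so the eigenvalues are known. The minimal polynomial is
  m_A(x) = Π_λ (x − λ)^{k_λ}
where k_λ is the size of the *largest* Jordan block for λ (equivalently, the smallest k with (A − λI)^k v = 0 for every generalised eigenvector v of λ).

  λ = -2: largest Jordan block has size 2, contributing (x + 2)^2

So m_A(x) = (x + 2)^2 = x^2 + 4*x + 4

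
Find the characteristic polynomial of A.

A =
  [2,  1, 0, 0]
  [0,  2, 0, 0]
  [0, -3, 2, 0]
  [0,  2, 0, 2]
x^4 - 8*x^3 + 24*x^2 - 32*x + 16

Expanding det(x·I − A) (e.g. by cofactor expansion or by noting that A is similar to its Jordan form J, which has the same characteristic polynomial as A) gives
  χ_A(x) = x^4 - 8*x^3 + 24*x^2 - 32*x + 16
which factors as (x - 2)^4. The eigenvalues (with algebraic multiplicities) are λ = 2 with multiplicity 4.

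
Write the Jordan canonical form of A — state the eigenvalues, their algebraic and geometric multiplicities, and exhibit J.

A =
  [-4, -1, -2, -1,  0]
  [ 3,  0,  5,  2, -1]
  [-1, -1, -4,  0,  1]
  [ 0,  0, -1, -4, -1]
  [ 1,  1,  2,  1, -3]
J_2(-3) ⊕ J_2(-3) ⊕ J_1(-3)

The characteristic polynomial is
  det(x·I − A) = x^5 + 15*x^4 + 90*x^3 + 270*x^2 + 405*x + 243 = (x + 3)^5

Eigenvalues and multiplicities (the geometric multiplicity of λ is n − rank(A − λI), which equals the number of Jordan blocks for λ):
  λ = -3: algebraic multiplicity = 5, geometric multiplicity = 3

Determining the block sizes for each eigenvalue:
  λ = -3: with am = 5 and gm = 3, the partition is not yet determined (e.g. several partitions of 5 into 3 parts exist). Let N = A − (-3)·I. Computing rank(N^1) = 2, rank(N^2) = 0; the number of blocks of size ≥ j is rank(N^{j−1}) − rank(N^j), giving [3, 2]. So we have 2 block(s) of size 2, 1 block(s) of size 1 → block sizes [2, 2, 1]

Assembling the blocks gives a Jordan form
J =
  [-3,  1,  0,  0,  0]
  [ 0, -3,  0,  0,  0]
  [ 0,  0, -3,  1,  0]
  [ 0,  0,  0, -3,  0]
  [ 0,  0,  0,  0, -3]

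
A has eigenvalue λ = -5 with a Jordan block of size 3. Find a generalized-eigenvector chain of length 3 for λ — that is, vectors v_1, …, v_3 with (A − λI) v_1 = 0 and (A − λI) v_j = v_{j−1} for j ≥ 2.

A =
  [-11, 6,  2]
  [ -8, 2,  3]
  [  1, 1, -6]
A Jordan chain for λ = -5 of length 3:
v_1 = (-10, -5, -15)ᵀ
v_2 = (-6, -8, 1)ᵀ
v_3 = (1, 0, 0)ᵀ

Let N = A − (-5)·I. We want v_3 with N^3 v_3 = 0 but N^2 v_3 ≠ 0; then v_{j-1} := N · v_j for j = 3, …, 2.

Pick v_3 = (1, 0, 0)ᵀ.
Then v_2 = N · v_3 = (-6, -8, 1)ᵀ.
Then v_1 = N · v_2 = (-10, -5, -15)ᵀ.

Sanity check: (A − (-5)·I) v_1 = (0, 0, 0)ᵀ = 0. ✓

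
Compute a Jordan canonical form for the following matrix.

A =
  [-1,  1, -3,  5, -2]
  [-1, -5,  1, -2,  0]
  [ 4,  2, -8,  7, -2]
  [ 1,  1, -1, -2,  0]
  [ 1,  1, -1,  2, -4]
J_3(-4) ⊕ J_1(-4) ⊕ J_1(-4)

The characteristic polynomial is
  det(x·I − A) = x^5 + 20*x^4 + 160*x^3 + 640*x^2 + 1280*x + 1024 = (x + 4)^5

Eigenvalues and multiplicities (the geometric multiplicity of λ is n − rank(A − λI), which equals the number of Jordan blocks for λ):
  λ = -4: algebraic multiplicity = 5, geometric multiplicity = 3

Determining the block sizes for each eigenvalue:
  λ = -4: with am = 5 and gm = 3, the partition is not yet determined (e.g. several partitions of 5 into 3 parts exist). Let N = A − (-4)·I. Computing rank(N^1) = 2, rank(N^2) = 1, rank(N^3) = 0; the number of blocks of size ≥ j is rank(N^{j−1}) − rank(N^j), giving [3, 1, 1]. So we have 1 block(s) of size 3, 2 block(s) of size 1 → block sizes [3, 1, 1]

Assembling the blocks gives a Jordan form
J =
  [-4,  1,  0,  0,  0]
  [ 0, -4,  1,  0,  0]
  [ 0,  0, -4,  0,  0]
  [ 0,  0,  0, -4,  0]
  [ 0,  0,  0,  0, -4]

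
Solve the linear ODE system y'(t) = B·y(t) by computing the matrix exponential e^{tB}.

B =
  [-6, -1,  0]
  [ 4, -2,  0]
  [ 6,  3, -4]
e^{tB} =
  [-2*t*exp(-4*t) + exp(-4*t), -t*exp(-4*t), 0]
  [4*t*exp(-4*t), 2*t*exp(-4*t) + exp(-4*t), 0]
  [6*t*exp(-4*t), 3*t*exp(-4*t), exp(-4*t)]

Strategy: write B = P · J · P⁻¹ where J is a Jordan canonical form, so e^{tB} = P · e^{tJ} · P⁻¹, and e^{tJ} can be computed block-by-block.

B has Jordan form
J =
  [-4,  1,  0]
  [ 0, -4,  0]
  [ 0,  0, -4]
(up to reordering of blocks).

Per-block formulas:
  For a 2×2 Jordan block J_2(-4): exp(t · J_2(-4)) = e^(-4t)·(I + t·N), where N is the 2×2 nilpotent shift.
  For a 1×1 block at λ = -4: exp(t · [-4]) = [e^(-4t)].

After assembling e^{tJ} and conjugating by P, we get:

e^{tB} =
  [-2*t*exp(-4*t) + exp(-4*t), -t*exp(-4*t), 0]
  [4*t*exp(-4*t), 2*t*exp(-4*t) + exp(-4*t), 0]
  [6*t*exp(-4*t), 3*t*exp(-4*t), exp(-4*t)]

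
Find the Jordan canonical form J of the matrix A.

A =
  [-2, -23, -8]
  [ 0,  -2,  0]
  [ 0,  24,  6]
J_2(-2) ⊕ J_1(6)

The characteristic polynomial is
  det(x·I − A) = x^3 - 2*x^2 - 20*x - 24 = (x - 6)*(x + 2)^2

Eigenvalues and multiplicities (the geometric multiplicity of λ is n − rank(A − λI), which equals the number of Jordan blocks for λ):
  λ = -2: algebraic multiplicity = 2, geometric multiplicity = 1
  λ = 6: algebraic multiplicity = 1, geometric multiplicity = 1

Determining the block sizes for each eigenvalue:
  λ = -2: one block (gm = 1), so the single block has size am = 2 → block sizes [2]
  λ = 6: one block (gm = 1), so the single block has size am = 1 → block sizes [1]

Assembling the blocks gives a Jordan form
J =
  [-2,  1, 0]
  [ 0, -2, 0]
  [ 0,  0, 6]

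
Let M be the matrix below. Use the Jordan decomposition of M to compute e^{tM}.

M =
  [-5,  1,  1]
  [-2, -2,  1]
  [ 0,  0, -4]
e^{tM} =
  [-exp(-3*t) + 2*exp(-4*t), exp(-3*t) - exp(-4*t), t*exp(-4*t)]
  [-2*exp(-3*t) + 2*exp(-4*t), 2*exp(-3*t) - exp(-4*t), t*exp(-4*t)]
  [0, 0, exp(-4*t)]

Strategy: write M = P · J · P⁻¹ where J is a Jordan canonical form, so e^{tM} = P · e^{tJ} · P⁻¹, and e^{tJ} can be computed block-by-block.

M has Jordan form
J =
  [-4,  1,  0]
  [ 0, -4,  0]
  [ 0,  0, -3]
(up to reordering of blocks).

Per-block formulas:
  For a 1×1 block at λ = -3: exp(t · [-3]) = [e^(-3t)].
  For a 2×2 Jordan block J_2(-4): exp(t · J_2(-4)) = e^(-4t)·(I + t·N), where N is the 2×2 nilpotent shift.

After assembling e^{tJ} and conjugating by P, we get:

e^{tM} =
  [-exp(-3*t) + 2*exp(-4*t), exp(-3*t) - exp(-4*t), t*exp(-4*t)]
  [-2*exp(-3*t) + 2*exp(-4*t), 2*exp(-3*t) - exp(-4*t), t*exp(-4*t)]
  [0, 0, exp(-4*t)]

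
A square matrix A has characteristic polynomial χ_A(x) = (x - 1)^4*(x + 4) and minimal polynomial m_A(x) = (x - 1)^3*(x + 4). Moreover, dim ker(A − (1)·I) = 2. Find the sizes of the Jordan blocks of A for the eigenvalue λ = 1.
Block sizes for λ = 1: [3, 1]

Step 1 — from the characteristic polynomial, algebraic multiplicity of λ = 1 is 4. From dim ker(A − (1)·I) = 2, there are exactly 2 Jordan blocks for λ = 1.
Step 2 — from the minimal polynomial, the factor (x − 1)^3 tells us the largest block for λ = 1 has size 3.
Step 3 — with total size 4, 2 blocks, and largest block 3, the block sizes (in nonincreasing order) are [3, 1].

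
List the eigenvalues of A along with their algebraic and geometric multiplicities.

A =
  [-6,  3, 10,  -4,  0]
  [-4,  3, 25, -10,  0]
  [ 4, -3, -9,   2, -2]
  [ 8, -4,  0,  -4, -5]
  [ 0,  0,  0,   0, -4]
λ = -4: alg = 5, geom = 2

Step 1 — factor the characteristic polynomial to read off the algebraic multiplicities:
  χ_A(x) = (x + 4)^5

Step 2 — compute geometric multiplicities via the rank-nullity identity g(λ) = n − rank(A − λI):
  rank(A − (-4)·I) = 3, so dim ker(A − (-4)·I) = n − 3 = 2

Summary:
  λ = -4: algebraic multiplicity = 5, geometric multiplicity = 2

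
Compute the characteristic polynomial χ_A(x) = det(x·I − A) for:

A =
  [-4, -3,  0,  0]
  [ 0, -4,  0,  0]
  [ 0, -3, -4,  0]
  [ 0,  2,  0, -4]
x^4 + 16*x^3 + 96*x^2 + 256*x + 256

Expanding det(x·I − A) (e.g. by cofactor expansion or by noting that A is similar to its Jordan form J, which has the same characteristic polynomial as A) gives
  χ_A(x) = x^4 + 16*x^3 + 96*x^2 + 256*x + 256
which factors as (x + 4)^4. The eigenvalues (with algebraic multiplicities) are λ = -4 with multiplicity 4.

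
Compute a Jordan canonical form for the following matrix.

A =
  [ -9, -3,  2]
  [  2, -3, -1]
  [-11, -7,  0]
J_3(-4)

The characteristic polynomial is
  det(x·I − A) = x^3 + 12*x^2 + 48*x + 64 = (x + 4)^3

Eigenvalues and multiplicities (the geometric multiplicity of λ is n − rank(A − λI), which equals the number of Jordan blocks for λ):
  λ = -4: algebraic multiplicity = 3, geometric multiplicity = 1

Determining the block sizes for each eigenvalue:
  λ = -4: one block (gm = 1), so the single block has size am = 3 → block sizes [3]

Assembling the blocks gives a Jordan form
J =
  [-4,  1,  0]
  [ 0, -4,  1]
  [ 0,  0, -4]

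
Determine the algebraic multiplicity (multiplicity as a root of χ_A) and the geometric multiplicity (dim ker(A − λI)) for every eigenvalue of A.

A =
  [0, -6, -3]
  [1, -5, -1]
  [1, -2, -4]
λ = -3: alg = 3, geom = 2

Step 1 — factor the characteristic polynomial to read off the algebraic multiplicities:
  χ_A(x) = (x + 3)^3

Step 2 — compute geometric multiplicities via the rank-nullity identity g(λ) = n − rank(A − λI):
  rank(A − (-3)·I) = 1, so dim ker(A − (-3)·I) = n − 1 = 2

Summary:
  λ = -3: algebraic multiplicity = 3, geometric multiplicity = 2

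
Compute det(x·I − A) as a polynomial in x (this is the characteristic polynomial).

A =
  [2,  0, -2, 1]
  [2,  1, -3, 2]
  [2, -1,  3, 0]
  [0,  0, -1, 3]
x^4 - 9*x^3 + 30*x^2 - 44*x + 24

Expanding det(x·I − A) (e.g. by cofactor expansion or by noting that A is similar to its Jordan form J, which has the same characteristic polynomial as A) gives
  χ_A(x) = x^4 - 9*x^3 + 30*x^2 - 44*x + 24
which factors as (x - 3)*(x - 2)^3. The eigenvalues (with algebraic multiplicities) are λ = 2 with multiplicity 3, λ = 3 with multiplicity 1.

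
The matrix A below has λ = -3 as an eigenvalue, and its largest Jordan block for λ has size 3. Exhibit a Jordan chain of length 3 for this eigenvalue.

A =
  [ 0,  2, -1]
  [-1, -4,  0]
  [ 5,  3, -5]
A Jordan chain for λ = -3 of length 3:
v_1 = (2, -2, 2)ᵀ
v_2 = (3, -1, 5)ᵀ
v_3 = (1, 0, 0)ᵀ

Let N = A − (-3)·I. We want v_3 with N^3 v_3 = 0 but N^2 v_3 ≠ 0; then v_{j-1} := N · v_j for j = 3, …, 2.

Pick v_3 = (1, 0, 0)ᵀ.
Then v_2 = N · v_3 = (3, -1, 5)ᵀ.
Then v_1 = N · v_2 = (2, -2, 2)ᵀ.

Sanity check: (A − (-3)·I) v_1 = (0, 0, 0)ᵀ = 0. ✓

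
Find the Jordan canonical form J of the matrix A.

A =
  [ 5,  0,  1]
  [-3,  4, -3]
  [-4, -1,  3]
J_3(4)

The characteristic polynomial is
  det(x·I − A) = x^3 - 12*x^2 + 48*x - 64 = (x - 4)^3

Eigenvalues and multiplicities (the geometric multiplicity of λ is n − rank(A − λI), which equals the number of Jordan blocks for λ):
  λ = 4: algebraic multiplicity = 3, geometric multiplicity = 1

Determining the block sizes for each eigenvalue:
  λ = 4: one block (gm = 1), so the single block has size am = 3 → block sizes [3]

Assembling the blocks gives a Jordan form
J =
  [4, 1, 0]
  [0, 4, 1]
  [0, 0, 4]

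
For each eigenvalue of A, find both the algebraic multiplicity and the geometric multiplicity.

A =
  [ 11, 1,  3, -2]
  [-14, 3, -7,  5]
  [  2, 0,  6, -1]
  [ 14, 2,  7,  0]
λ = 5: alg = 4, geom = 2

Step 1 — factor the characteristic polynomial to read off the algebraic multiplicities:
  χ_A(x) = (x - 5)^4

Step 2 — compute geometric multiplicities via the rank-nullity identity g(λ) = n − rank(A − λI):
  rank(A − (5)·I) = 2, so dim ker(A − (5)·I) = n − 2 = 2

Summary:
  λ = 5: algebraic multiplicity = 4, geometric multiplicity = 2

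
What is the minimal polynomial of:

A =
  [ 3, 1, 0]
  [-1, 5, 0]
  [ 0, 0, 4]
x^2 - 8*x + 16

The characteristic polynomial is χ_A(x) = (x - 4)^3, so the eigenvalues are known. The minimal polynomial is
  m_A(x) = Π_λ (x − λ)^{k_λ}
where k_λ is the size of the *largest* Jordan block for λ (equivalently, the smallest k with (A − λI)^k v = 0 for every generalised eigenvector v of λ).

  λ = 4: largest Jordan block has size 2, contributing (x − 4)^2

So m_A(x) = (x - 4)^2 = x^2 - 8*x + 16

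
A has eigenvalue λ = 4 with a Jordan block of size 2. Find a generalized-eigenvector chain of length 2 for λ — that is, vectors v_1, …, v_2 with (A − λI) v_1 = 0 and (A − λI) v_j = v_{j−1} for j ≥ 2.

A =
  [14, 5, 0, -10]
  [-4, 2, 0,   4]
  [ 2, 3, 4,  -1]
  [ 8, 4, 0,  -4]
A Jordan chain for λ = 4 of length 2:
v_1 = (10, -4, 2, 8)ᵀ
v_2 = (1, 0, 0, 0)ᵀ

Let N = A − (4)·I. We want v_2 with N^2 v_2 = 0 but N^1 v_2 ≠ 0; then v_{j-1} := N · v_j for j = 2, …, 2.

Pick v_2 = (1, 0, 0, 0)ᵀ.
Then v_1 = N · v_2 = (10, -4, 2, 8)ᵀ.

Sanity check: (A − (4)·I) v_1 = (0, 0, 0, 0)ᵀ = 0. ✓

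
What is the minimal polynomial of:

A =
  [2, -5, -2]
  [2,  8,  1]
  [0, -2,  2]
x^3 - 12*x^2 + 48*x - 64

The characteristic polynomial is χ_A(x) = (x - 4)^3, so the eigenvalues are known. The minimal polynomial is
  m_A(x) = Π_λ (x − λ)^{k_λ}
where k_λ is the size of the *largest* Jordan block for λ (equivalently, the smallest k with (A − λI)^k v = 0 for every generalised eigenvector v of λ).

  λ = 4: largest Jordan block has size 3, contributing (x − 4)^3

So m_A(x) = (x - 4)^3 = x^3 - 12*x^2 + 48*x - 64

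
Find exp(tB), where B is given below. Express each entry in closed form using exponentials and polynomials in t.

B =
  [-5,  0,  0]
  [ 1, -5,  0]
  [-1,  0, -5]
e^{tB} =
  [exp(-5*t), 0, 0]
  [t*exp(-5*t), exp(-5*t), 0]
  [-t*exp(-5*t), 0, exp(-5*t)]

Strategy: write B = P · J · P⁻¹ where J is a Jordan canonical form, so e^{tB} = P · e^{tJ} · P⁻¹, and e^{tJ} can be computed block-by-block.

B has Jordan form
J =
  [-5,  1,  0]
  [ 0, -5,  0]
  [ 0,  0, -5]
(up to reordering of blocks).

Per-block formulas:
  For a 2×2 Jordan block J_2(-5): exp(t · J_2(-5)) = e^(-5t)·(I + t·N), where N is the 2×2 nilpotent shift.
  For a 1×1 block at λ = -5: exp(t · [-5]) = [e^(-5t)].

After assembling e^{tJ} and conjugating by P, we get:

e^{tB} =
  [exp(-5*t), 0, 0]
  [t*exp(-5*t), exp(-5*t), 0]
  [-t*exp(-5*t), 0, exp(-5*t)]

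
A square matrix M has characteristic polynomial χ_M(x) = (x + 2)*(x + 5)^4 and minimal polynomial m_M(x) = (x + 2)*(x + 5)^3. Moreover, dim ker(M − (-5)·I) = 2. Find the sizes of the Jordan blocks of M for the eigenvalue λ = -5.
Block sizes for λ = -5: [3, 1]

Step 1 — from the characteristic polynomial, algebraic multiplicity of λ = -5 is 4. From dim ker(M − (-5)·I) = 2, there are exactly 2 Jordan blocks for λ = -5.
Step 2 — from the minimal polynomial, the factor (x + 5)^3 tells us the largest block for λ = -5 has size 3.
Step 3 — with total size 4, 2 blocks, and largest block 3, the block sizes (in nonincreasing order) are [3, 1].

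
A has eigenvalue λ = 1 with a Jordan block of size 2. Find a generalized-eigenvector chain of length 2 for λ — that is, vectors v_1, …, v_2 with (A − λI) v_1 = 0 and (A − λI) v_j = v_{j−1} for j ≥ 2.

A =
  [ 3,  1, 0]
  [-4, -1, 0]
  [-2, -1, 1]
A Jordan chain for λ = 1 of length 2:
v_1 = (2, -4, -2)ᵀ
v_2 = (1, 0, 0)ᵀ

Let N = A − (1)·I. We want v_2 with N^2 v_2 = 0 but N^1 v_2 ≠ 0; then v_{j-1} := N · v_j for j = 2, …, 2.

Pick v_2 = (1, 0, 0)ᵀ.
Then v_1 = N · v_2 = (2, -4, -2)ᵀ.

Sanity check: (A − (1)·I) v_1 = (0, 0, 0)ᵀ = 0. ✓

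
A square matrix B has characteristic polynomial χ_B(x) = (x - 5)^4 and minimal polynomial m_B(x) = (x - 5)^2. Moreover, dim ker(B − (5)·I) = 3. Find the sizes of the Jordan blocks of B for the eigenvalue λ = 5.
Block sizes for λ = 5: [2, 1, 1]

Step 1 — from the characteristic polynomial, algebraic multiplicity of λ = 5 is 4. From dim ker(B − (5)·I) = 3, there are exactly 3 Jordan blocks for λ = 5.
Step 2 — from the minimal polynomial, the factor (x − 5)^2 tells us the largest block for λ = 5 has size 2.
Step 3 — with total size 4, 3 blocks, and largest block 2, the block sizes (in nonincreasing order) are [2, 1, 1].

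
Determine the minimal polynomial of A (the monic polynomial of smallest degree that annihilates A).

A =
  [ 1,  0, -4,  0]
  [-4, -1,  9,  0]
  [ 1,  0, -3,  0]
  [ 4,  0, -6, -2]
x^4 + 5*x^3 + 9*x^2 + 7*x + 2

The characteristic polynomial is χ_A(x) = (x + 1)^3*(x + 2), so the eigenvalues are known. The minimal polynomial is
  m_A(x) = Π_λ (x − λ)^{k_λ}
where k_λ is the size of the *largest* Jordan block for λ (equivalently, the smallest k with (A − λI)^k v = 0 for every generalised eigenvector v of λ).

  λ = -2: largest Jordan block has size 1, contributing (x + 2)
  λ = -1: largest Jordan block has size 3, contributing (x + 1)^3

So m_A(x) = (x + 1)^3*(x + 2) = x^4 + 5*x^3 + 9*x^2 + 7*x + 2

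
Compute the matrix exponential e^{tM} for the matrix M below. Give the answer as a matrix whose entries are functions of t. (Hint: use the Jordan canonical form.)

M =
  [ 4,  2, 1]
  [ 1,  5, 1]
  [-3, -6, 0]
e^{tM} =
  [t*exp(3*t) + exp(3*t), 2*t*exp(3*t), t*exp(3*t)]
  [t*exp(3*t), 2*t*exp(3*t) + exp(3*t), t*exp(3*t)]
  [-3*t*exp(3*t), -6*t*exp(3*t), -3*t*exp(3*t) + exp(3*t)]

Strategy: write M = P · J · P⁻¹ where J is a Jordan canonical form, so e^{tM} = P · e^{tJ} · P⁻¹, and e^{tJ} can be computed block-by-block.

M has Jordan form
J =
  [3, 1, 0]
  [0, 3, 0]
  [0, 0, 3]
(up to reordering of blocks).

Per-block formulas:
  For a 2×2 Jordan block J_2(3): exp(t · J_2(3)) = e^(3t)·(I + t·N), where N is the 2×2 nilpotent shift.
  For a 1×1 block at λ = 3: exp(t · [3]) = [e^(3t)].

After assembling e^{tJ} and conjugating by P, we get:

e^{tM} =
  [t*exp(3*t) + exp(3*t), 2*t*exp(3*t), t*exp(3*t)]
  [t*exp(3*t), 2*t*exp(3*t) + exp(3*t), t*exp(3*t)]
  [-3*t*exp(3*t), -6*t*exp(3*t), -3*t*exp(3*t) + exp(3*t)]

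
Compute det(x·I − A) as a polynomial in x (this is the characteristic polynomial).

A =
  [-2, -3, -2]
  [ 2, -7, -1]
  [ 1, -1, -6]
x^3 + 15*x^2 + 75*x + 125

Expanding det(x·I − A) (e.g. by cofactor expansion or by noting that A is similar to its Jordan form J, which has the same characteristic polynomial as A) gives
  χ_A(x) = x^3 + 15*x^2 + 75*x + 125
which factors as (x + 5)^3. The eigenvalues (with algebraic multiplicities) are λ = -5 with multiplicity 3.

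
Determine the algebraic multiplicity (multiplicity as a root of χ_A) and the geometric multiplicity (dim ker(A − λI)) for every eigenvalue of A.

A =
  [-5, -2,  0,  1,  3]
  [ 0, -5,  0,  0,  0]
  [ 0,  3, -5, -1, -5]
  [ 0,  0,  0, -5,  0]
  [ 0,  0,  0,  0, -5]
λ = -5: alg = 5, geom = 3

Step 1 — factor the characteristic polynomial to read off the algebraic multiplicities:
  χ_A(x) = (x + 5)^5

Step 2 — compute geometric multiplicities via the rank-nullity identity g(λ) = n − rank(A − λI):
  rank(A − (-5)·I) = 2, so dim ker(A − (-5)·I) = n − 2 = 3

Summary:
  λ = -5: algebraic multiplicity = 5, geometric multiplicity = 3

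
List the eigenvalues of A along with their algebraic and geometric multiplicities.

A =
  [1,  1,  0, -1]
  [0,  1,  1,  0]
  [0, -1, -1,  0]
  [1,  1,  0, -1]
λ = 0: alg = 4, geom = 2

Step 1 — factor the characteristic polynomial to read off the algebraic multiplicities:
  χ_A(x) = x^4

Step 2 — compute geometric multiplicities via the rank-nullity identity g(λ) = n − rank(A − λI):
  rank(A − (0)·I) = 2, so dim ker(A − (0)·I) = n − 2 = 2

Summary:
  λ = 0: algebraic multiplicity = 4, geometric multiplicity = 2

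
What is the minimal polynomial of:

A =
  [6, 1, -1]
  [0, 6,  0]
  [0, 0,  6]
x^2 - 12*x + 36

The characteristic polynomial is χ_A(x) = (x - 6)^3, so the eigenvalues are known. The minimal polynomial is
  m_A(x) = Π_λ (x − λ)^{k_λ}
where k_λ is the size of the *largest* Jordan block for λ (equivalently, the smallest k with (A − λI)^k v = 0 for every generalised eigenvector v of λ).

  λ = 6: largest Jordan block has size 2, contributing (x − 6)^2

So m_A(x) = (x - 6)^2 = x^2 - 12*x + 36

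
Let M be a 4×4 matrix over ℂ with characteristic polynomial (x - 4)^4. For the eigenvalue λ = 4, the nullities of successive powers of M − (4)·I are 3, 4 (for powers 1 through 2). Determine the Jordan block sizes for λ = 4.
Block sizes for λ = 4: [2, 1, 1]

From the dimensions of kernels of powers, the number of Jordan blocks of size at least j is d_j − d_{j−1} where d_j = dim ker(N^j) (with d_0 = 0). Computing the differences gives [3, 1].
The number of blocks of size exactly k is (#blocks of size ≥ k) − (#blocks of size ≥ k + 1), so the partition is: 2 block(s) of size 1, 1 block(s) of size 2.
In nonincreasing order the block sizes are [2, 1, 1].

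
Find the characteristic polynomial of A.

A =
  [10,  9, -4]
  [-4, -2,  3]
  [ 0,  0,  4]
x^3 - 12*x^2 + 48*x - 64

Expanding det(x·I − A) (e.g. by cofactor expansion or by noting that A is similar to its Jordan form J, which has the same characteristic polynomial as A) gives
  χ_A(x) = x^3 - 12*x^2 + 48*x - 64
which factors as (x - 4)^3. The eigenvalues (with algebraic multiplicities) are λ = 4 with multiplicity 3.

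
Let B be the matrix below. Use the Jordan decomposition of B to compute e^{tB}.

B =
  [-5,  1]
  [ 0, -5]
e^{tB} =
  [exp(-5*t), t*exp(-5*t)]
  [0, exp(-5*t)]

Strategy: write B = P · J · P⁻¹ where J is a Jordan canonical form, so e^{tB} = P · e^{tJ} · P⁻¹, and e^{tJ} can be computed block-by-block.

B has Jordan form
J =
  [-5,  1]
  [ 0, -5]
(up to reordering of blocks).

Per-block formulas:
  For a 2×2 Jordan block J_2(-5): exp(t · J_2(-5)) = e^(-5t)·(I + t·N), where N is the 2×2 nilpotent shift.

After assembling e^{tJ} and conjugating by P, we get:

e^{tB} =
  [exp(-5*t), t*exp(-5*t)]
  [0, exp(-5*t)]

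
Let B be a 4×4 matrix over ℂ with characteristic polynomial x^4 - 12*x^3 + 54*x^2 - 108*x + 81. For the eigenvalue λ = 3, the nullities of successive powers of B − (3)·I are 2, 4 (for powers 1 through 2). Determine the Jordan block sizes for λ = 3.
Block sizes for λ = 3: [2, 2]

From the dimensions of kernels of powers, the number of Jordan blocks of size at least j is d_j − d_{j−1} where d_j = dim ker(N^j) (with d_0 = 0). Computing the differences gives [2, 2].
The number of blocks of size exactly k is (#blocks of size ≥ k) − (#blocks of size ≥ k + 1), so the partition is: 2 block(s) of size 2.
In nonincreasing order the block sizes are [2, 2].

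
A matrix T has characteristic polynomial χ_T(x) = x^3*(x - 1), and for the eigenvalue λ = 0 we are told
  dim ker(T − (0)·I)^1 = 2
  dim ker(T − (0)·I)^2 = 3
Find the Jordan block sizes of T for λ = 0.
Block sizes for λ = 0: [2, 1]

From the dimensions of kernels of powers, the number of Jordan blocks of size at least j is d_j − d_{j−1} where d_j = dim ker(N^j) (with d_0 = 0). Computing the differences gives [2, 1].
The number of blocks of size exactly k is (#blocks of size ≥ k) − (#blocks of size ≥ k + 1), so the partition is: 1 block(s) of size 1, 1 block(s) of size 2.
In nonincreasing order the block sizes are [2, 1].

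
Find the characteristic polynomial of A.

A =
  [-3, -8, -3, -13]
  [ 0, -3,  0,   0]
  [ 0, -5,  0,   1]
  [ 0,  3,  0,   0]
x^4 + 6*x^3 + 9*x^2

Expanding det(x·I − A) (e.g. by cofactor expansion or by noting that A is similar to its Jordan form J, which has the same characteristic polynomial as A) gives
  χ_A(x) = x^4 + 6*x^3 + 9*x^2
which factors as x^2*(x + 3)^2. The eigenvalues (with algebraic multiplicities) are λ = -3 with multiplicity 2, λ = 0 with multiplicity 2.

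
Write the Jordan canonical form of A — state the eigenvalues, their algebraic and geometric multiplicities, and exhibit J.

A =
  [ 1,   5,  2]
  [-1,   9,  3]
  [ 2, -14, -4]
J_3(2)

The characteristic polynomial is
  det(x·I − A) = x^3 - 6*x^2 + 12*x - 8 = (x - 2)^3

Eigenvalues and multiplicities (the geometric multiplicity of λ is n − rank(A − λI), which equals the number of Jordan blocks for λ):
  λ = 2: algebraic multiplicity = 3, geometric multiplicity = 1

Determining the block sizes for each eigenvalue:
  λ = 2: one block (gm = 1), so the single block has size am = 3 → block sizes [3]

Assembling the blocks gives a Jordan form
J =
  [2, 1, 0]
  [0, 2, 1]
  [0, 0, 2]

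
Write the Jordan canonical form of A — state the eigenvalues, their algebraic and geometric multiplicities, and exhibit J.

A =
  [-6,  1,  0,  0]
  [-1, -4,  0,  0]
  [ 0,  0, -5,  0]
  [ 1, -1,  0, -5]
J_2(-5) ⊕ J_1(-5) ⊕ J_1(-5)

The characteristic polynomial is
  det(x·I − A) = x^4 + 20*x^3 + 150*x^2 + 500*x + 625 = (x + 5)^4

Eigenvalues and multiplicities (the geometric multiplicity of λ is n − rank(A − λI), which equals the number of Jordan blocks for λ):
  λ = -5: algebraic multiplicity = 4, geometric multiplicity = 3

Determining the block sizes for each eigenvalue:
  λ = -5: 3 blocks summing to 4 forces exactly one block of size 2 and the rest size 1 → block sizes [2, 1, 1]

Assembling the blocks gives a Jordan form
J =
  [-5,  1,  0,  0]
  [ 0, -5,  0,  0]
  [ 0,  0, -5,  0]
  [ 0,  0,  0, -5]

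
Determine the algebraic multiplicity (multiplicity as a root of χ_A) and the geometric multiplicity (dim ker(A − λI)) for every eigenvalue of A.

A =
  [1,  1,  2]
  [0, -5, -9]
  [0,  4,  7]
λ = 1: alg = 3, geom = 1

Step 1 — factor the characteristic polynomial to read off the algebraic multiplicities:
  χ_A(x) = (x - 1)^3

Step 2 — compute geometric multiplicities via the rank-nullity identity g(λ) = n − rank(A − λI):
  rank(A − (1)·I) = 2, so dim ker(A − (1)·I) = n − 2 = 1

Summary:
  λ = 1: algebraic multiplicity = 3, geometric multiplicity = 1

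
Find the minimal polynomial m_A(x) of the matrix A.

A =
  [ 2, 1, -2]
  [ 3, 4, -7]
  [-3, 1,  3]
x^3 - 9*x^2 + 24*x - 20

The characteristic polynomial is χ_A(x) = (x - 5)*(x - 2)^2, so the eigenvalues are known. The minimal polynomial is
  m_A(x) = Π_λ (x − λ)^{k_λ}
where k_λ is the size of the *largest* Jordan block for λ (equivalently, the smallest k with (A − λI)^k v = 0 for every generalised eigenvector v of λ).

  λ = 2: largest Jordan block has size 2, contributing (x − 2)^2
  λ = 5: largest Jordan block has size 1, contributing (x − 5)

So m_A(x) = (x - 5)*(x - 2)^2 = x^3 - 9*x^2 + 24*x - 20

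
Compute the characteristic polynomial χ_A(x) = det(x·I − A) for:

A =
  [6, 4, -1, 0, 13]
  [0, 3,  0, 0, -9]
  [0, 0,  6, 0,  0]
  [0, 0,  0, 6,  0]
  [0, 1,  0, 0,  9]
x^5 - 30*x^4 + 360*x^3 - 2160*x^2 + 6480*x - 7776

Expanding det(x·I − A) (e.g. by cofactor expansion or by noting that A is similar to its Jordan form J, which has the same characteristic polynomial as A) gives
  χ_A(x) = x^5 - 30*x^4 + 360*x^3 - 2160*x^2 + 6480*x - 7776
which factors as (x - 6)^5. The eigenvalues (with algebraic multiplicities) are λ = 6 with multiplicity 5.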